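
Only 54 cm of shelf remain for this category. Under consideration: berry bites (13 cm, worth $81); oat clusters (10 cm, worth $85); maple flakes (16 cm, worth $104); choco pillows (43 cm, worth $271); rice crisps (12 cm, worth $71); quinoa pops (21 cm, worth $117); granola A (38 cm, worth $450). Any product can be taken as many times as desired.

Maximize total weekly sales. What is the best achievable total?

The ratio heuristic lands on oat clusters + granola A (535) but leaves 6 cm idle.
Replace oat clusters with maple flakes: the trade gains 19 net, giving 554 at 54 cm.
No other feasible combination exceeds 554.

554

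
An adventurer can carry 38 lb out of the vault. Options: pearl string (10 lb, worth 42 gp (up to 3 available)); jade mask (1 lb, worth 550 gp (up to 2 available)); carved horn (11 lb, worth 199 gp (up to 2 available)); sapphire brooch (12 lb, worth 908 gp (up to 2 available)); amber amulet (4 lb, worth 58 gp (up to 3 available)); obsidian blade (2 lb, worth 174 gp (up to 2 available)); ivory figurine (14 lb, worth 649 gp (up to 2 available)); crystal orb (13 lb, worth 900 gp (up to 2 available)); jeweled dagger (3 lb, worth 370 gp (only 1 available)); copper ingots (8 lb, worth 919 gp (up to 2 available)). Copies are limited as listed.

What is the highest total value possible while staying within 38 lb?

4564

Density check — jade mask 550.00, jeweled dagger 123.33, copper ingots 114.88 are the best per lb.
2×jade mask + sapphire brooch + 2×obsidian blade + jeweled dagger + 2×copper ingots uses 37 of the 38 lb and totals 4564.
The spare 1 lb is too small for any remaining item, and no exchange beats 4564.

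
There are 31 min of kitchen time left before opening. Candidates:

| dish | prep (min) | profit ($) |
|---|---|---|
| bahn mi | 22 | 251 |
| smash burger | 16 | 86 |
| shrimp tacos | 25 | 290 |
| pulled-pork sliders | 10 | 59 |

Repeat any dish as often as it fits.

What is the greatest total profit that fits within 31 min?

290

Shrimp tacos uses 25 of the 31 min and totals 290.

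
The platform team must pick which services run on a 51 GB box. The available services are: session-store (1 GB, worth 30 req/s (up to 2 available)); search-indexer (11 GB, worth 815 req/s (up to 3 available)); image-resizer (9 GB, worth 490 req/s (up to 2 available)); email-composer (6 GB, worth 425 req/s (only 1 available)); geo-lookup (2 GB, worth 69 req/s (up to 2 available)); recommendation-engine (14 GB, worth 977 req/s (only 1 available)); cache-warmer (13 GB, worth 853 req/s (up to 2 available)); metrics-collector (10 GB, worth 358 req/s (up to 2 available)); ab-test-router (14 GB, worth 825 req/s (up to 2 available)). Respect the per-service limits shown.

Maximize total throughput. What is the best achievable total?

3560

Greedy by ratio would take session-store + 3×search-indexer + image-resizer + email-composer + geo-lookup: 51 GB used, total 3459.
But 3×search-indexer + 2×geo-lookup + recommendation-engine fits in 51 GB and reaches 3560.
Every other selection either busts 51 GB or exceeds an availability limit or fails to beat 3560.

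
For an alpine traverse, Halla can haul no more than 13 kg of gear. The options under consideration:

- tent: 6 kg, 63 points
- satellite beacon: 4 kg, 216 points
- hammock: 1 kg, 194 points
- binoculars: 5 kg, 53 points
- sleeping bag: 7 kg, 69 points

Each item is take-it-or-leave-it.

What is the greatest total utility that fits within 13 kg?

A density-first pass picks satellite beacon + hammock + binoculars — 463 at 10 kg.
Replace binoculars with sleeping bag: the trade gains 16 net, giving 479 at 12 kg.
Runner-up tent + satellite beacon + hammock tops out at 473.

479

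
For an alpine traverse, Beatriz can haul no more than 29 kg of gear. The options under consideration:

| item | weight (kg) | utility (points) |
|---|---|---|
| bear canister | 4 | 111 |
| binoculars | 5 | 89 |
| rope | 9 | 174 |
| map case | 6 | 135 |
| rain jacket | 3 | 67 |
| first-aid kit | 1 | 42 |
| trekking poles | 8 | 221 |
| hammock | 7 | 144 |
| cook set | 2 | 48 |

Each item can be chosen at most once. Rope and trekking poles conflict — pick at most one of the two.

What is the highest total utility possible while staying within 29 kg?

720

By utility per kg: first-aid kit 42.00, bear canister 27.75, trekking poles 27.62, cook set 24.00 lead.
Greedy by ratio would take bear canister + binoculars + map case + rain jacket + first-aid kit + trekking poles + cook set: 29 kg used, total 713.
The 7 kg tied up in binoculars and cook set is better spent on hammock — total rises to 720 (29 kg).
Every other selection either busts 29 kg or breaks a pairing rule or fails to beat 720.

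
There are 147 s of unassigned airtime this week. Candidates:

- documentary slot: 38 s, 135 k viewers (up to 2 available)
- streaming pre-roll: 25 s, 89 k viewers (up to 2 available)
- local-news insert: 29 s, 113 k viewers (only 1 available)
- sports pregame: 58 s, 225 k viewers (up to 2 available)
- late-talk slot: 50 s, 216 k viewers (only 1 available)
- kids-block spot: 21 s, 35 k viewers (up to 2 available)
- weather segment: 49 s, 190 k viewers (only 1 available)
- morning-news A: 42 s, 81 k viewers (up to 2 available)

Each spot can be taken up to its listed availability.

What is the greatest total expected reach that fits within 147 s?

Greedy by ratio would take local-news insert + sports pregame + late-talk slot: 137 s used, total 554.
Dropping local-news insert frees 29 s; slotting in documentary slot (38 s) lifts the total to 576 at 146 s.
Every other selection either busts 147 s or exceeds an availability limit or fails to beat 576.

576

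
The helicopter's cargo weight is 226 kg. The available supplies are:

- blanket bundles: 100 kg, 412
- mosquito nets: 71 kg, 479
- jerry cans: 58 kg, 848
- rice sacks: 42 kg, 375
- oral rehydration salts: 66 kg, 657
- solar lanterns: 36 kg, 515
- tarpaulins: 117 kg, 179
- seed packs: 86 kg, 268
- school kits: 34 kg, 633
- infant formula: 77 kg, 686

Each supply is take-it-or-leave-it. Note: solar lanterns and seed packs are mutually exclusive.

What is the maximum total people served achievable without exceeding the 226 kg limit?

2682

Taking the top-ratio supplies first gives jerry cans + oral rehydration salts + solar lanterns + school kits for 2653 (194 kg).
Replace oral rehydration salts with infant formula: the trade gains 29 net, giving 2682 at 205 kg.
That's the maximum — no feasible swap from here does better than 2682.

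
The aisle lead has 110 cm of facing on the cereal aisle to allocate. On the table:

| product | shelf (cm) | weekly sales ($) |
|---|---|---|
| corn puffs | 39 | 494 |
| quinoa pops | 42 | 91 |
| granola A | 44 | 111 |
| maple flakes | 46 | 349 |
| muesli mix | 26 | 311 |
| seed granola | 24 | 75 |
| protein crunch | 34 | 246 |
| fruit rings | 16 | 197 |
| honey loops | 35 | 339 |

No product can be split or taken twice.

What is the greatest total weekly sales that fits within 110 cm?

Greedy by ratio would take corn puffs + muesli mix + seed granola + fruit rings: 105 cm used, total 1077.
The 40 cm tied up in seed granola and fruit rings is better spent on honey loops — total rises to 1144 (100 cm).

1144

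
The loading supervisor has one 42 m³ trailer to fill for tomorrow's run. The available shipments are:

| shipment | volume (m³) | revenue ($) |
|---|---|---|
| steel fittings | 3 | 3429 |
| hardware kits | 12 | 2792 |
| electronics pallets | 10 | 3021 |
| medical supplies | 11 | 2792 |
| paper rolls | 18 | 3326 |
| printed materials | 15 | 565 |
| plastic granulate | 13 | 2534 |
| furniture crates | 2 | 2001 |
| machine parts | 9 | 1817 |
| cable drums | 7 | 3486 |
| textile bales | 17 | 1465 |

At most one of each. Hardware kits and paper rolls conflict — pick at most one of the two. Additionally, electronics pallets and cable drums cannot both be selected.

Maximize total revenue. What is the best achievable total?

Steel fittings + medical supplies + paper rolls + furniture crates + cable drums uses 41 of the 42 m³ and totals 15034.
The spare 1 m³ is too small for any remaining shipment, and no feasible exchange beats 15034.

15034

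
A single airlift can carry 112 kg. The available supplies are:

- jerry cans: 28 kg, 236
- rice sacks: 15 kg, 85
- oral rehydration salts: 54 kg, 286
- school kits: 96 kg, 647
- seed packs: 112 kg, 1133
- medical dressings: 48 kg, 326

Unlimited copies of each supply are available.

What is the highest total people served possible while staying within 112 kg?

Taking seed packs: 112 kg used, 1133 in people served.

1133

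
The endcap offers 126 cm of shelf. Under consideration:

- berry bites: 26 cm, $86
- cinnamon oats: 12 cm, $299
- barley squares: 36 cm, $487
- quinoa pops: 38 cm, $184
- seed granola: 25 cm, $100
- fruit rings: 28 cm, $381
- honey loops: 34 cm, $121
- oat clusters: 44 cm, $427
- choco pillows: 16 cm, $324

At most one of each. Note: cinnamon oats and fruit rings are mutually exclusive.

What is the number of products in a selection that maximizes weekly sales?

4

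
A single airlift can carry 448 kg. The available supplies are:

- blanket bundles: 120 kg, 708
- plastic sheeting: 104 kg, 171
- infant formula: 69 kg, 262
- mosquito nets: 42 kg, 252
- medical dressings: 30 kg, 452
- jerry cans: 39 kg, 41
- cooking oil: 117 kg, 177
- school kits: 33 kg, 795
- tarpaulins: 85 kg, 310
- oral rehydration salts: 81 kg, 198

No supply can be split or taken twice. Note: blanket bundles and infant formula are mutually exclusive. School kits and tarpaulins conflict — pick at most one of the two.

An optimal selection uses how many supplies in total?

Best achievable people served is 2582.
blanket bundles + mosquito nets + medical dressings + cooking oil + school kits + oral rehydration salts hits 2582 at 423 kg.
Any selection reaching 2582 contains exactly 6 supplies.

6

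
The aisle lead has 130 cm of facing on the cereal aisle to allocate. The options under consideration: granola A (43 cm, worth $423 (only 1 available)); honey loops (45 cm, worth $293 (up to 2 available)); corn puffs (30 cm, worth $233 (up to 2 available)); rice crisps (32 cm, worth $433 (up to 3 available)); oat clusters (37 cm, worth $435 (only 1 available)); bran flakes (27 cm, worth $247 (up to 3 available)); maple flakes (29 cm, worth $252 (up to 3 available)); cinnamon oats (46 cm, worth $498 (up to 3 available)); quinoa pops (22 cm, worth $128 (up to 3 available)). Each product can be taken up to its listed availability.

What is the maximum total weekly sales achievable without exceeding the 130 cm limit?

1553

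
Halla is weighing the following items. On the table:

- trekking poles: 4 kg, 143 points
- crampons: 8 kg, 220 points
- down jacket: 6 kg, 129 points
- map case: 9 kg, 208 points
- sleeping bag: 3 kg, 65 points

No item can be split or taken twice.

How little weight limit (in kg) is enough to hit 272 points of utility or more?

Need the lightest bundle worth ≥ 272.
trekking poles + down jacket reaches 272 using 10 kg.
Below 10 kg the best achievable stays under 272.

10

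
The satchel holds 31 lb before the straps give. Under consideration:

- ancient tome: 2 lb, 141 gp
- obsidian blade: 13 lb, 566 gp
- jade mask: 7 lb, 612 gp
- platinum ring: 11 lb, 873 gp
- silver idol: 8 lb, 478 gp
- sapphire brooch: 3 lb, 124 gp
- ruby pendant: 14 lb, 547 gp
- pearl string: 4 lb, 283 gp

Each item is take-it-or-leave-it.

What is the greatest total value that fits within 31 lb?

Ranking by ratio (value/lb): jade mask 87.43, platinum ring 79.36, pearl string 70.75.
A density-first pass picks ancient tome + jade mask + platinum ring + sapphire brooch + pearl string — 2033 at 27 lb.
Dropping ancient tome and sapphire brooch frees 5 lb; slotting in silver idol (8 lb) lifts the total to 2246 at 30 lb.
Runner-up ancient tome + jade mask + platinum ring + silver idol + sapphire brooch tops out at 2228.

2246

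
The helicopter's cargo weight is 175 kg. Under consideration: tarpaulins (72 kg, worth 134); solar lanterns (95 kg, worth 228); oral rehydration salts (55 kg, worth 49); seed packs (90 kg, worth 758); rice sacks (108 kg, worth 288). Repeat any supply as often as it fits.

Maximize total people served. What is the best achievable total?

892

Ranking by ratio (people served/kg): seed packs 8.42, rice sacks 2.67, solar lanterns 2.40, tarpaulins 1.86.
Taking tarpaulins + seed packs: 162 kg used, 892 in people served.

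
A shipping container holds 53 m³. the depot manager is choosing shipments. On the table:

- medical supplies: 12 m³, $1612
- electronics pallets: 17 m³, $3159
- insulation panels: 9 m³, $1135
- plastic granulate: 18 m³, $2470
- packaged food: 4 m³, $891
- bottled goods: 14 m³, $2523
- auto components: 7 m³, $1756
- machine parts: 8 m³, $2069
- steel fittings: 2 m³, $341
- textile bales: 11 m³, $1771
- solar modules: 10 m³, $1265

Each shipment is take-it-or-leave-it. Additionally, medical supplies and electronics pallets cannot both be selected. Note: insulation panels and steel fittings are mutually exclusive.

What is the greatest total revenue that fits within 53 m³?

10739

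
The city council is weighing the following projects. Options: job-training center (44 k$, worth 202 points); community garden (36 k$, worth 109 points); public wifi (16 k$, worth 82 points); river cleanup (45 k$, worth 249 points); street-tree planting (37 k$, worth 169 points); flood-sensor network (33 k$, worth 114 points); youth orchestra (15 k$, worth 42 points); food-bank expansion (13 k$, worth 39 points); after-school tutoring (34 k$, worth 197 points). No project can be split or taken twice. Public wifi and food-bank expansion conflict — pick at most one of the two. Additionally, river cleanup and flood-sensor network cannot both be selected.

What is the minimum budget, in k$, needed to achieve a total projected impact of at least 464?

92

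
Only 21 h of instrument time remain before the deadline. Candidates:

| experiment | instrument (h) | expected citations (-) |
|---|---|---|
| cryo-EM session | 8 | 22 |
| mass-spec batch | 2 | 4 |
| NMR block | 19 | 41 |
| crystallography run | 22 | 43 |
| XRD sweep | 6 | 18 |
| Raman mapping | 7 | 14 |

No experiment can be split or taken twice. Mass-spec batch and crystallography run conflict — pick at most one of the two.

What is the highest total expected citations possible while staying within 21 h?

54

The ratio heuristic lands on cryo-EM session + mass-spec batch + XRD sweep (44) but leaves 5 h idle.
Replace mass-spec batch with Raman mapping: the trade gains 10 net, giving 54 at 21 h.
An exhaustive check of the 64 subsets confirms 54.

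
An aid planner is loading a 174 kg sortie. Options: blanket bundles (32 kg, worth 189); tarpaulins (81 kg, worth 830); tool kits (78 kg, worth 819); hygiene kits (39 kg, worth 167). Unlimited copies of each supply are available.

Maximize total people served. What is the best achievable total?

1660

By people served per kg: tool kits 10.50, tarpaulins 10.25, blanket bundles 5.91, hygiene kits 4.28 lead.
Taking the top-ratio supplies first gives 2×tool kits for 1638 (156 kg).
The 156 kg tied up in 2×tool kits is better spent on 2×tarpaulins — total rises to 1660 (162 kg).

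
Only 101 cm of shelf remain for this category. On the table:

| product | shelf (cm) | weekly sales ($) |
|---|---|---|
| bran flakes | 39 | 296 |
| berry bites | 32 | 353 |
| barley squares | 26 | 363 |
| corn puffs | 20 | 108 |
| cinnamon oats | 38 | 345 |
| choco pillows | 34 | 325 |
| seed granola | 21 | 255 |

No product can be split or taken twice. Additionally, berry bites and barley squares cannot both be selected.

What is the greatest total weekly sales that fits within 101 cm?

1051

Ranking by ratio (weekly sales/cm): barley squares 13.96, seed granola 12.14, berry bites 11.03.
Taking barley squares + corn puffs + choco pillows + seed granola: 101 cm used, 1051 in weekly sales.
Next best is barley squares + cinnamon oats + choco pillows at 1033 (98 cm) — short by 18.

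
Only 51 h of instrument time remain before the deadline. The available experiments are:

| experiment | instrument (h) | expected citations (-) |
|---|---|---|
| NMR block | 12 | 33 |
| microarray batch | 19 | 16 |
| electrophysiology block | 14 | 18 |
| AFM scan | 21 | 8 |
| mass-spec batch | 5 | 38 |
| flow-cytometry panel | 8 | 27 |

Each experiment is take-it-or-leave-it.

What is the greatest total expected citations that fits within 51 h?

116

Best packing: NMR block + electrophysiology block + mass-spec batch + flow-cytometry panel — 39 h, 116 total.
Runner-up NMR block + microarray batch + mass-spec batch + flow-cytometry panel tops out at 114.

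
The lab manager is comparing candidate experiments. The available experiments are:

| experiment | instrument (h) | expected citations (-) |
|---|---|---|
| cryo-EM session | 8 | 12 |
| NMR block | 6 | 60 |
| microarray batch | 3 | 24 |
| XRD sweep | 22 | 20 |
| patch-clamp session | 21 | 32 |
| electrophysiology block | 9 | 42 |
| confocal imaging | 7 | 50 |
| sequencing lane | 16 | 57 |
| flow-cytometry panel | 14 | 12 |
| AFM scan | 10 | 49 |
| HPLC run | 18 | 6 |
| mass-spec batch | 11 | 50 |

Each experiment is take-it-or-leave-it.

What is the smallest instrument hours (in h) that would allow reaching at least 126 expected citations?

Look for the lowest-instrument combination reaching 126.
Taking NMR block + microarray batch + confocal imaging gives 134 (≥ 126) for 16 h.
Below 16 h the best achievable stays under 126.

16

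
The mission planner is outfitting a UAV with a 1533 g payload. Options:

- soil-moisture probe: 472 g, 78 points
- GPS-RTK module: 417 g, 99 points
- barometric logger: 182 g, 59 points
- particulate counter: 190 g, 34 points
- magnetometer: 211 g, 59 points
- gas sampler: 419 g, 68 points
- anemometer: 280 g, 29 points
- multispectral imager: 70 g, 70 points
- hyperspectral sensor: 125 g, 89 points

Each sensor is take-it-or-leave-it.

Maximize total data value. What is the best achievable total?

Greedy by ratio would take GPS-RTK module + barometric logger + particulate counter + magnetometer + anemometer + multispectral imager + hyperspectral sensor: 1475 g used, total 439.
The 470 g tied up in particulate counter and anemometer is better spent on soil-moisture probe — total rises to 454 (1477 g).
Every other selection either busts 1533 g or fails to beat 454.

454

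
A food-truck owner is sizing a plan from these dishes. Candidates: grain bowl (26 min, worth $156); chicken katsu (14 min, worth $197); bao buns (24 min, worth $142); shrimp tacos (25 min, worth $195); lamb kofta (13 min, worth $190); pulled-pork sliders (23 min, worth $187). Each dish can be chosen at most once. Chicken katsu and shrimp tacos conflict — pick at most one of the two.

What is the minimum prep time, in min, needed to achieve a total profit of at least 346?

Minimise min subject to total profit ≥ 346.
Taking chicken katsu + lamb kofta gives 387 (≥ 346) for 27 min.
No combination under 27 min hits 346.

27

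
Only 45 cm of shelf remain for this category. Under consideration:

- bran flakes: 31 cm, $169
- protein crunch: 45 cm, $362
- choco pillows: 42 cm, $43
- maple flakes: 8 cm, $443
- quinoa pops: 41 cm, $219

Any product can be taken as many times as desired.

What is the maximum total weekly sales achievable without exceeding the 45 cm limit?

Taking 5×maple flakes: 40 cm used, 2215 in weekly sales.

2215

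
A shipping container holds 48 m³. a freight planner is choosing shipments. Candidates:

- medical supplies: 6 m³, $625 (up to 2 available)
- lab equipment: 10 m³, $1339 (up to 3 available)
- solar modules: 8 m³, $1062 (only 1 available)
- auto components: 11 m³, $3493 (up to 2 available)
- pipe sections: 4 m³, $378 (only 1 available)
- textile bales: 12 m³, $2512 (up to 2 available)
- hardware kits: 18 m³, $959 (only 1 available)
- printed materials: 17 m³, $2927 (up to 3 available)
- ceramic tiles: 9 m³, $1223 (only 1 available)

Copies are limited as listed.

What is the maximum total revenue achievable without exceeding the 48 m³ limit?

Taking 2×auto components + 2×textile bales: 46 m³ used, 12010 in revenue.
That's the maximum — no swap from here does better than 12010.

12010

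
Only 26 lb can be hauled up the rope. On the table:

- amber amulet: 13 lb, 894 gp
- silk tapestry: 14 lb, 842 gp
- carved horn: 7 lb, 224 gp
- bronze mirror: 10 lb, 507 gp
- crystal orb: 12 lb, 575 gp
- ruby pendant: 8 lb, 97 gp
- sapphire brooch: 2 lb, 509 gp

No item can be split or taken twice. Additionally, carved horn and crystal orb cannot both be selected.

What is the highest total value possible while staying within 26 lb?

1910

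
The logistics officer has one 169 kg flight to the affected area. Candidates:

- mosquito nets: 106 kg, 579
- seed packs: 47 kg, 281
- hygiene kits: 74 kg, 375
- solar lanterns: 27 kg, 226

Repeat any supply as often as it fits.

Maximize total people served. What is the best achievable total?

1356

The ratio ordering already packs tightly: 6×solar lanterns, 162 kg, 1356.
That's the maximum — no swap from here does better than 1356.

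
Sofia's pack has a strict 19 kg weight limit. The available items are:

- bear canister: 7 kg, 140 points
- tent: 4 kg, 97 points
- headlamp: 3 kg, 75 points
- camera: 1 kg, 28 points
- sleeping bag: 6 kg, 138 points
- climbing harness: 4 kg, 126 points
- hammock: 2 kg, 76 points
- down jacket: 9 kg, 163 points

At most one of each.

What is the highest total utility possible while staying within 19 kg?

512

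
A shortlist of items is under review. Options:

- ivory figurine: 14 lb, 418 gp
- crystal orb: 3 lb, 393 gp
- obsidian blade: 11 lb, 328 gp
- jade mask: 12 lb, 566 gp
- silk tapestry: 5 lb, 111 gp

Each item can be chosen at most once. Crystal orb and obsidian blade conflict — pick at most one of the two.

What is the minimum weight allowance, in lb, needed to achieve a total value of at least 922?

Need the lightest bundle worth ≥ 922.
crystal orb + jade mask reaches 959 using 15 lb.
Any bundle with less than 15 lb falls short of 922.

15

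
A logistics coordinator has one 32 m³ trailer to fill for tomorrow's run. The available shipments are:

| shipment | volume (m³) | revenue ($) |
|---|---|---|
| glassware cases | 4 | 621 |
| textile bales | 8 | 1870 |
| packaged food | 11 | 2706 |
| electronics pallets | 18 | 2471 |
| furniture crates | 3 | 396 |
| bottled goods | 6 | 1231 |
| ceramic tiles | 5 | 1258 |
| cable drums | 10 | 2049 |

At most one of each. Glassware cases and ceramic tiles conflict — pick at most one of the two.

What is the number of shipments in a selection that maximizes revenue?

4

Best achievable revenue is 7244.
packaged food + bottled goods + ceramic tiles + cable drums hits 7244 at 32 m³.
Every optimal selection uses 4 shipments.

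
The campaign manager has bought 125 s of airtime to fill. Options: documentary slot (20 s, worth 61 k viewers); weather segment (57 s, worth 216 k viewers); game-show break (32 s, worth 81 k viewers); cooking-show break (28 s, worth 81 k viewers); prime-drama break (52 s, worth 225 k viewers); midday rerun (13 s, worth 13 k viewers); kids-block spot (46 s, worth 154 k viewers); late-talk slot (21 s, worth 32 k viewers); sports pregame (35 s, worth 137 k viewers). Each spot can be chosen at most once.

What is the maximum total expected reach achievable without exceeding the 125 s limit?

454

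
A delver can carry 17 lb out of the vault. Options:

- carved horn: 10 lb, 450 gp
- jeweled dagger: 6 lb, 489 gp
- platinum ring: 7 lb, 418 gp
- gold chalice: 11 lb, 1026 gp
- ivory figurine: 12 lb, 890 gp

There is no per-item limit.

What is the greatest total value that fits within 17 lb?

1515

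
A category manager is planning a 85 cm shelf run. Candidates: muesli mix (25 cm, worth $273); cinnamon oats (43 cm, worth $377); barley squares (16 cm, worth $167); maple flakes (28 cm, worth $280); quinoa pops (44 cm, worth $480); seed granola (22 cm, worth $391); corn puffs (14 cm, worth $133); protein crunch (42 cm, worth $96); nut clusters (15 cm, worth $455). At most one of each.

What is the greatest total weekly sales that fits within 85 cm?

Filling by ratio: muesli mix + barley squares + seed granola + nut clusters for 1286, with 7 cm left unused.
The 41 cm tied up in muesli mix and barley squares is better spent on quinoa pops — total rises to 1326 (81 cm).
The closest alternative, barley squares + maple flakes + seed granola + nut clusters, reaches only 1293.

1326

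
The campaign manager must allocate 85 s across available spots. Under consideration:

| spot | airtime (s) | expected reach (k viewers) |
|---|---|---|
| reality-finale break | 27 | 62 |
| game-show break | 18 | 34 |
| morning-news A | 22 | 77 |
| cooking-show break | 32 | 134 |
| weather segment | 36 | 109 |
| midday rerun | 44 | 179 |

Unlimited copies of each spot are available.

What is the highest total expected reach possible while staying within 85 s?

313

The ratio heuristic lands on game-show break + 2×cooking-show break (302) but leaves 3 s idle.
Dropping game-show break and cooking-show break frees 50 s; slotting in midday rerun (44 s) lifts the total to 313 at 76 s.
Nothing else within 85 s beats 313.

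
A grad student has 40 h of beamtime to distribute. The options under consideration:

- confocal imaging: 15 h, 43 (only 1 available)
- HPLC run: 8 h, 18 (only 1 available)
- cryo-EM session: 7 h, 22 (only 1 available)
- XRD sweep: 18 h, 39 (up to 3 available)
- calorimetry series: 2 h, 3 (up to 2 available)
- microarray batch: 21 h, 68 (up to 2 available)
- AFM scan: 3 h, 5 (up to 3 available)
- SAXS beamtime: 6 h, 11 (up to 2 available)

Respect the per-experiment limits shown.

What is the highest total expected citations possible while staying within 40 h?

117

Greedy by ratio would take HPLC run + cryo-EM session + microarray batch + AFM scan: 39 h used, total 113.
But confocal imaging + 2×calorimetry series + microarray batch fits in 40 h and reaches 117.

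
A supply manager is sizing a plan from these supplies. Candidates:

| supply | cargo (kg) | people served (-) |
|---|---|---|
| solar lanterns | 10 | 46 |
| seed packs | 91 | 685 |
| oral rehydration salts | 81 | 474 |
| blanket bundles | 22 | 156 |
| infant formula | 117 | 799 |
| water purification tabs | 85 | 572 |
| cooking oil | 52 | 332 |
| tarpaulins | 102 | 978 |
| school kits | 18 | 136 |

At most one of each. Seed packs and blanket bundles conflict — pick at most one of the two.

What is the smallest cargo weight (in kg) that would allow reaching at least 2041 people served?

255

Minimise kg subject to total people served ≥ 2041.
Taking solar lanterns + seed packs + cooking oil + tarpaulins gives 2041 (≥ 2041) for 255 kg.
Any bundle with less than 255 kg falls short of 2041.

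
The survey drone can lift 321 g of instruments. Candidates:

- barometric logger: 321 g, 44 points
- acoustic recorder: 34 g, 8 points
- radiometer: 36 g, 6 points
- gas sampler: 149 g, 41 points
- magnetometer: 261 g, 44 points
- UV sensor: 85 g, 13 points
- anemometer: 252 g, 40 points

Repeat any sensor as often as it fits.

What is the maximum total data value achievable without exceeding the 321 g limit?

By data value per g: gas sampler 0.28, acoustic recorder 0.24, magnetometer 0.17 lead.
Best packing: 2×gas sampler — 298 g, 82 total.
That's the maximum — no swap from here does better than 82.

82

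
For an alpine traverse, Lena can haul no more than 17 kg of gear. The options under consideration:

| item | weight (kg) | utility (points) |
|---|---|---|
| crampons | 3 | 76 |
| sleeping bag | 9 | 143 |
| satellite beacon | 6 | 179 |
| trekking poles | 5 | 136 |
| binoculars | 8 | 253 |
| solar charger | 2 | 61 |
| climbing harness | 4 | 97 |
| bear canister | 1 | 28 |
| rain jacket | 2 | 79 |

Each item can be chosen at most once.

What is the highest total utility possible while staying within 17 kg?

539

Density check — rain jacket 39.50, binoculars 31.62, solar charger 30.50, satellite beacon 29.83 are the best per kg.
Taking the top-ratio items first gives crampons + binoculars + solar charger + bear canister + rain jacket for 497 (16 kg).
The 5 kg tied up in crampons and solar charger is better spent on satellite beacon — total rises to 539 (17 kg).
Every other selection either busts 17 kg or fails to beat 539.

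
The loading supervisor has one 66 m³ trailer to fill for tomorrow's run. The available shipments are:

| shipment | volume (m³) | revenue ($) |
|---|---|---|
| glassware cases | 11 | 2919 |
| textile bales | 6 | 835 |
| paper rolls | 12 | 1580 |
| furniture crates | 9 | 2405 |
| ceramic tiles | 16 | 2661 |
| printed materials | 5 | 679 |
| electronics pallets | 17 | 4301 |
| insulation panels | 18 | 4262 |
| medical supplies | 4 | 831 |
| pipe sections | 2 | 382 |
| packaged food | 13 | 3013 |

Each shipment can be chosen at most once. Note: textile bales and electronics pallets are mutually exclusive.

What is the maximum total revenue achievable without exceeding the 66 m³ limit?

15779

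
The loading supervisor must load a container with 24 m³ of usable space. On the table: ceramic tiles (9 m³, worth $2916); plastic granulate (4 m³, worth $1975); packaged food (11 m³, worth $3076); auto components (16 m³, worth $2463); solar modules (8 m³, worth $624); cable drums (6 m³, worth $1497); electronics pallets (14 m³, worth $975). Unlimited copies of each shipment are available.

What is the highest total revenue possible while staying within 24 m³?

11850

6×plastic granulate uses 24 of the 24 m³ and totals 11850.
No other feasible combination exceeds 11850.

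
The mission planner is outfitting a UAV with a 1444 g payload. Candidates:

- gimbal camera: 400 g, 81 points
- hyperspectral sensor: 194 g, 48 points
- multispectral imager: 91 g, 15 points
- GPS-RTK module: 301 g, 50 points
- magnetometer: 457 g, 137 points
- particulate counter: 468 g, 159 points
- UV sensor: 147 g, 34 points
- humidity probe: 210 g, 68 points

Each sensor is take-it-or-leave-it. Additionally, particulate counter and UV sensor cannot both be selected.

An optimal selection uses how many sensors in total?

5

Optimal total is 427.
For example hyperspectral sensor + multispectral imager + magnetometer + particulate counter + humidity probe achieves it, using 1420 g.
Every optimal selection uses 5 sensors.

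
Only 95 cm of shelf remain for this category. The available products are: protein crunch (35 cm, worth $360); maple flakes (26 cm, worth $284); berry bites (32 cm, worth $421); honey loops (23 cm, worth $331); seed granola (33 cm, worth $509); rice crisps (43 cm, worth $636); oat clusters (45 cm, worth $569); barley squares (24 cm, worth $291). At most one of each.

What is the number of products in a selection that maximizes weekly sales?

Optimal total is 1261.
One optimal bundle: berry bites + honey loops + seed granola (88 cm).
All optima have 3 products.

3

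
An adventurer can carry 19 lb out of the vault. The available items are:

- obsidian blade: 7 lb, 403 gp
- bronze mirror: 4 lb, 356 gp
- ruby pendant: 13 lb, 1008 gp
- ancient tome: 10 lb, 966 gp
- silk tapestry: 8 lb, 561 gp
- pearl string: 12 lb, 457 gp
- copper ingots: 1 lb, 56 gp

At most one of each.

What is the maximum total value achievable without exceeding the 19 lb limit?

1583

By value per lb: ancient tome 96.60, bronze mirror 89.00, ruby pendant 77.54 lead.
A density-first pass picks bronze mirror + ancient tome + copper ingots — 1378 at 15 lb.
Replace bronze mirror with silk tapestry: the trade gains 205 net, giving 1583 at 19 lb.
The closest alternative, ancient tome + silk tapestry, reaches only 1527.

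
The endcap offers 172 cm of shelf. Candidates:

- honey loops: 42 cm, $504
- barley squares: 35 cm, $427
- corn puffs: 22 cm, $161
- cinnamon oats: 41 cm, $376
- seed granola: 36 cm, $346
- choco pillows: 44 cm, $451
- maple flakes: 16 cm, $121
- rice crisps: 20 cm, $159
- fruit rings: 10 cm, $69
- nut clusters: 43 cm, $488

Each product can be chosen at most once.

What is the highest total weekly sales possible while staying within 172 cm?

1886

Density check — barley squares 12.20, honey loops 12.00, nut clusters 11.35 are the best per cm.
Taking the top-ratio products first gives honey loops + barley squares + choco pillows + nut clusters for 1870 (164 cm).
The 44 cm tied up in choco pillows is better spent on seed granola + maple flakes — total rises to 1886 (172 cm).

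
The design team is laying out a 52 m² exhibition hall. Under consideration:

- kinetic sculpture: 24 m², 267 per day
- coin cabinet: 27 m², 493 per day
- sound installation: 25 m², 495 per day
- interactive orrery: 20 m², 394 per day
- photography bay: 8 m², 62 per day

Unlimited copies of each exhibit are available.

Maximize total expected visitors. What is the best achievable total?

990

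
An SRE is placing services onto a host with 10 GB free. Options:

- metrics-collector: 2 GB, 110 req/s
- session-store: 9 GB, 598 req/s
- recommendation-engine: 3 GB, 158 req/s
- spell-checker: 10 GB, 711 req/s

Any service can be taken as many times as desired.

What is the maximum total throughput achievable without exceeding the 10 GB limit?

711

Taking spell-checker: 10 GB used, 711 in throughput.
That's the maximum — no swap from here does better than 711.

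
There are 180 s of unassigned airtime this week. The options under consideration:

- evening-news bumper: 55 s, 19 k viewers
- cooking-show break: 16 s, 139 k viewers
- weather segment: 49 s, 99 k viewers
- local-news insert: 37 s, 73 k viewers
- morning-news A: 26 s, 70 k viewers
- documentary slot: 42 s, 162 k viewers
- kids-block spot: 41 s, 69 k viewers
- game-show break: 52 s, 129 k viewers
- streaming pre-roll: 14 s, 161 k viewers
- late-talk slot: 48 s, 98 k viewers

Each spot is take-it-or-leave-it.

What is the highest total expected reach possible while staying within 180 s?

690

Density check — streaming pre-roll 11.50, cooking-show break 8.69, documentary slot 3.86, morning-news A 2.69 are the best per s.
Taking the top-ratio spots first gives cooking-show break + morning-news A + documentary slot + game-show break + streaming pre-roll for 661 (150 s).
Replace morning-news A with weather segment: the trade gains 29 net, giving 690 at 173 s.
An exhaustive check of the 1024 subsets confirms 690.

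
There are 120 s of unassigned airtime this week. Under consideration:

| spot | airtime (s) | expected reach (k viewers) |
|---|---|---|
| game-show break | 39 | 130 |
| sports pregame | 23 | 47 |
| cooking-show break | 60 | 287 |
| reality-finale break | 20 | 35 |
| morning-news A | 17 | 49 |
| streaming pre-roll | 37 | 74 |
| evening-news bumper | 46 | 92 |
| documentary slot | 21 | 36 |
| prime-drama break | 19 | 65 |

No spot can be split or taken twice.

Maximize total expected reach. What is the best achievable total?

Taking game-show break + cooking-show break + prime-drama break: 118 s used, 482 in expected reach.
That's the maximum — no swap from here does better than 482.

482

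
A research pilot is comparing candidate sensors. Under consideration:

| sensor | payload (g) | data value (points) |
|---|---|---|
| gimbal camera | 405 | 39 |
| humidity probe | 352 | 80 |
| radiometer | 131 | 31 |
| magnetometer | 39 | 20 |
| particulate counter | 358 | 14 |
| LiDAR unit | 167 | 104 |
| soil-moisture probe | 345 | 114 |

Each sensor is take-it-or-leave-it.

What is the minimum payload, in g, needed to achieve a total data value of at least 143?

337

Minimise g subject to total data value ≥ 143.
Taking radiometer + magnetometer + LiDAR unit gives 155 (≥ 143) for 337 g.
Any bundle with less than 337 g falls short of 143.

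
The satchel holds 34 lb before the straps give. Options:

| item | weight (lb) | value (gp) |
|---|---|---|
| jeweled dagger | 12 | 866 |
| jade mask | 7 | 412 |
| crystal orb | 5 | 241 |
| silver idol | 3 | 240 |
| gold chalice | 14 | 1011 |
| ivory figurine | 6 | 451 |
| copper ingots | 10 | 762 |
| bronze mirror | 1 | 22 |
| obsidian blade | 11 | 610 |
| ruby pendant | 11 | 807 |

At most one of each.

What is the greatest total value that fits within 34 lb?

2509

Ranking by ratio (value/lb): silver idol 80.00, copper ingots 76.20, ivory figurine 75.17.
The ratio heuristic lands on silver idol + ivory figurine + copper ingots + bronze mirror + ruby pendant (2282) but leaves 3 lb idle.
Replace copper ingots and bronze mirror with gold chalice: the trade gains 227 net, giving 2509 at 34 lb.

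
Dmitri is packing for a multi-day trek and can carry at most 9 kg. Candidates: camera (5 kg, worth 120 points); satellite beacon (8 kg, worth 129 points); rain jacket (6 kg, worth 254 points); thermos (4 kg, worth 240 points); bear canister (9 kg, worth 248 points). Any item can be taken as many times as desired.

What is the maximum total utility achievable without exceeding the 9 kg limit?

The ratio ordering already packs tightly: 2×thermos, 8 kg, 480.

480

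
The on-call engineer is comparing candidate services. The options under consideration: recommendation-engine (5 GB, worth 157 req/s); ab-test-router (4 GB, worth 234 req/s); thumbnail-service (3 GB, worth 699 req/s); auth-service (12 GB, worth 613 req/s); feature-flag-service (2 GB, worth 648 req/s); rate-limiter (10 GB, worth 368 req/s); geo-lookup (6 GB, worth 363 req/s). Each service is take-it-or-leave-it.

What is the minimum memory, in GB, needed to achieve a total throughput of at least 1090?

Look for the lowest-memory combination reaching 1090.
Taking thumbnail-service + feature-flag-service gives 1347 (≥ 1090) for 5 GB.
Below 5 GB the best achievable stays under 1090.

5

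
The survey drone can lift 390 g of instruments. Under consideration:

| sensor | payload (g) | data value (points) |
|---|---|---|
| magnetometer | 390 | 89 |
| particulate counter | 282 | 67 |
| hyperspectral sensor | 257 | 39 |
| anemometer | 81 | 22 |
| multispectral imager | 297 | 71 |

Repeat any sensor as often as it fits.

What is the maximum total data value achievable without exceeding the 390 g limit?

93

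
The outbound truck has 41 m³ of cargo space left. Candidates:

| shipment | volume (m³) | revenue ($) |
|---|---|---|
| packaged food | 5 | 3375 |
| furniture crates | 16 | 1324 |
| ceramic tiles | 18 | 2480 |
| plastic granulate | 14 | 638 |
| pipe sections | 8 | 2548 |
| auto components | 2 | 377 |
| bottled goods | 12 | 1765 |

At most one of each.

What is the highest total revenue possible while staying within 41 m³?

9012

A density-first pass picks packaged food + plastic granulate + pipe sections + auto components + bottled goods — 8703 at 41 m³.
Dropping plastic granulate and auto components frees 16 m³; slotting in furniture crates (16 m³) lifts the total to 9012 at 41 m³.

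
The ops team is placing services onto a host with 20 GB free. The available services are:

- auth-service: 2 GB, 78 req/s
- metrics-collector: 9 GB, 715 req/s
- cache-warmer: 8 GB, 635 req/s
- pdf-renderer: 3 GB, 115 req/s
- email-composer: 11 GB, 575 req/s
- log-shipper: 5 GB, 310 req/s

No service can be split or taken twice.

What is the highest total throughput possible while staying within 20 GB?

1465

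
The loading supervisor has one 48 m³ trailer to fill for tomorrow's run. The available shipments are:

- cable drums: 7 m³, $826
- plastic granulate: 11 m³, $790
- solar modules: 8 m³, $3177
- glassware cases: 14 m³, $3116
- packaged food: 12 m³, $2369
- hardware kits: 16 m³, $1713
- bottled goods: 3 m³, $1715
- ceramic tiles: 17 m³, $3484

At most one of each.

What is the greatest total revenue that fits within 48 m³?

11571

The ratio heuristic lands on solar modules + glassware cases + bottled goods + ceramic tiles (11492) but leaves 6 m³ idle.
Replace glassware cases with cable drums + packaged food: the trade gains 79 net, giving 11571 at 47 m³.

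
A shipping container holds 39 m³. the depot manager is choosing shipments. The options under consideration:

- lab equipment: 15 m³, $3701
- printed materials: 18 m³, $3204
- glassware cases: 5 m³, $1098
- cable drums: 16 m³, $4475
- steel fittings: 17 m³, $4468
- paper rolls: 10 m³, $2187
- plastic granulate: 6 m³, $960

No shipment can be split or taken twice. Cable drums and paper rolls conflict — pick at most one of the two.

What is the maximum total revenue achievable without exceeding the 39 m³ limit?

Best packing: glassware cases + cable drums + steel fittings — 38 m³, 10041 total.
The spare 1 m³ is too small for any remaining shipment, and no feasible exchange beats 10041.

10041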